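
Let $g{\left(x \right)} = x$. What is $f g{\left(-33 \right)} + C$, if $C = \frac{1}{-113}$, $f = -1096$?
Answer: $\frac{4086983}{113} \approx 36168.0$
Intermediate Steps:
$C = - \frac{1}{113} \approx -0.0088496$
$f g{\left(-33 \right)} + C = \left(-1096\right) \left(-33\right) - \frac{1}{113} = 36168 - \frac{1}{113} = \frac{4086983}{113}$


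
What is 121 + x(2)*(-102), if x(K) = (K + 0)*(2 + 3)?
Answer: -899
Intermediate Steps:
x(K) = 5*K (x(K) = K*5 = 5*K)
121 + x(2)*(-102) = 121 + (5*2)*(-102) = 121 + 10*(-102) = 121 - 1020 = -899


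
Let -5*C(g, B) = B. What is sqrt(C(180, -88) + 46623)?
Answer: sqrt(1166015)/5 ≈ 215.96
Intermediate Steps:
C(g, B) = -B/5
sqrt(C(180, -88) + 46623) = sqrt(-1/5*(-88) + 46623) = sqrt(88/5 + 46623) = sqrt(233203/5) = sqrt(1166015)/5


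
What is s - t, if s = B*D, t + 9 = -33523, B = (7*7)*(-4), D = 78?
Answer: 18244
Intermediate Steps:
B = -196 (B = 49*(-4) = -196)
t = -33532 (t = -9 - 33523 = -33532)
s = -15288 (s = -196*78 = -15288)
s - t = -15288 - 1*(-33532) = -15288 + 33532 = 18244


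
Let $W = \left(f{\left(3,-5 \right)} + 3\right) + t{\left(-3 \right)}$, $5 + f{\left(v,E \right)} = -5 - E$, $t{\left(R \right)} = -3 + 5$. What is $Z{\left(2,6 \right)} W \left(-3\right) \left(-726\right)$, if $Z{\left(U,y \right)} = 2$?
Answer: $0$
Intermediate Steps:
$t{\left(R \right)} = 2$
$f{\left(v,E \right)} = -10 - E$ ($f{\left(v,E \right)} = -5 - \left(5 + E\right) = -10 - E$)
$W = 0$ ($W = \left(\left(-10 - -5\right) + 3\right) + 2 = \left(\left(-10 + 5\right) + 3\right) + 2 = \left(-5 + 3\right) + 2 = -2 + 2 = 0$)
$Z{\left(2,6 \right)} W \left(-3\right) \left(-726\right) = 2 \cdot 0 \left(-3\right) \left(-726\right) = 0 \left(-3\right) \left(-726\right) = 0 \left(-726\right) = 0$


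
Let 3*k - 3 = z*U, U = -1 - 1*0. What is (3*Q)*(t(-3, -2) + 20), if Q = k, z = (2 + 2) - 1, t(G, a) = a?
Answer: 0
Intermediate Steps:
U = -1 (U = -1 + 0 = -1)
z = 3 (z = 4 - 1 = 3)
k = 0 (k = 1 + (3*(-1))/3 = 1 + (⅓)*(-3) = 1 - 1 = 0)
Q = 0
(3*Q)*(t(-3, -2) + 20) = (3*0)*(-2 + 20) = 0*18 = 0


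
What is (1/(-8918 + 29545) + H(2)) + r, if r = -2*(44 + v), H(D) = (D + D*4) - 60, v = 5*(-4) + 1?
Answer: -2062699/20627 ≈ -100.00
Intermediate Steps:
v = -19 (v = -20 + 1 = -19)
H(D) = -60 + 5*D (H(D) = (D + 4*D) - 60 = 5*D - 60 = -60 + 5*D)
r = -50 (r = -2*(44 - 19) = -2*25 = -50)
(1/(-8918 + 29545) + H(2)) + r = (1/(-8918 + 29545) + (-60 + 5*2)) - 50 = (1/20627 + (-60 + 10)) - 50 = (1/20627 - 50) - 50 = -1031349/20627 - 50 = -2062699/20627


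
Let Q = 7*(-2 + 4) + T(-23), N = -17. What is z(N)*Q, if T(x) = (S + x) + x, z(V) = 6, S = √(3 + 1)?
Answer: -180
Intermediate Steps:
S = 2 (S = √4 = 2)
T(x) = 2 + 2*x (T(x) = (2 + x) + x = 2 + 2*x)
Q = -30 (Q = 7*(-2 + 4) + (2 + 2*(-23)) = 7*2 + (2 - 46) = 14 - 44 = -30)
z(N)*Q = 6*(-30) = -180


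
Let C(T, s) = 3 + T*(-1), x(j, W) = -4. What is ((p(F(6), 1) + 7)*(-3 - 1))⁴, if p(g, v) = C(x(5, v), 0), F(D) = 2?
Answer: 9834496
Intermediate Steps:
C(T, s) = 3 - T
p(g, v) = 7 (p(g, v) = 3 - 1*(-4) = 3 + 4 = 7)
((p(F(6), 1) + 7)*(-3 - 1))⁴ = ((7 + 7)*(-3 - 1))⁴ = (14*(-4))⁴ = (-56)⁴ = 9834496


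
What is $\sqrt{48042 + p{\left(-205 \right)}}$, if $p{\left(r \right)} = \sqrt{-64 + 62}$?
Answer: $\sqrt{48042 + i \sqrt{2}} \approx 219.18 + 0.003 i$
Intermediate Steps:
$p{\left(r \right)} = i \sqrt{2}$ ($p{\left(r \right)} = \sqrt{-2} = i \sqrt{2}$)
$\sqrt{48042 + p{\left(-205 \right)}} = \sqrt{48042 + i \sqrt{2}}$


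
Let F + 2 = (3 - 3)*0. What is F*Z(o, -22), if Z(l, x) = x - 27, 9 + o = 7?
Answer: 98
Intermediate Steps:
o = -2 (o = -9 + 7 = -2)
Z(l, x) = -27 + x
F = -2 (F = -2 + (3 - 3)*0 = -2 + 0*0 = -2 + 0 = -2)
F*Z(o, -22) = -2*(-27 - 22) = -2*(-49) = 98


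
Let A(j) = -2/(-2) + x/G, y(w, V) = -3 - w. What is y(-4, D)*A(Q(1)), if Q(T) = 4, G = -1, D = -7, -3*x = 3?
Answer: 2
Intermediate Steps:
x = -1 (x = -1/3*3 = -1)
A(j) = 2 (A(j) = -2/(-2) - 1/(-1) = -2*(-1/2) - 1*(-1) = 1 + 1 = 2)
y(-4, D)*A(Q(1)) = (-3 - 1*(-4))*2 = (-3 + 4)*2 = 1*2 = 2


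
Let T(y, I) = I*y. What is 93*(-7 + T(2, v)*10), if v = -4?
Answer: -8091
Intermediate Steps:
93*(-7 + T(2, v)*10) = 93*(-7 - 4*2*10) = 93*(-7 - 8*10) = 93*(-7 - 80) = 93*(-87) = -8091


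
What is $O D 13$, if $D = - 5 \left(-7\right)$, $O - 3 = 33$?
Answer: $16380$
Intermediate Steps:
$O = 36$ ($O = 3 + 33 = 36$)
$D = 35$ ($D = \left(-1\right) \left(-35\right) = 35$)
$O D 13 = 36 \cdot 35 \cdot 13 = 1260 \cdot 13 = 16380$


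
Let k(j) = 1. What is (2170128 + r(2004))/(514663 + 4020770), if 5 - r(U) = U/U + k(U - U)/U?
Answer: 4348944527/9089007732 ≈ 0.47848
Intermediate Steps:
r(U) = 4 - 1/U (r(U) = 5 - (U/U + 1/U) = 5 - (1 + 1/U) = 5 + (-1 - 1/U) = 4 - 1/U)
(2170128 + r(2004))/(514663 + 4020770) = (2170128 + (4 - 1/2004))/(514663 + 4020770) = (2170128 + (4 - 1*1/2004))/4535433 = (2170128 + (4 - 1/2004))*(1/4535433) = (2170128 + 8015/2004)*(1/4535433) = (4348944527/2004)*(1/4535433) = 4348944527/9089007732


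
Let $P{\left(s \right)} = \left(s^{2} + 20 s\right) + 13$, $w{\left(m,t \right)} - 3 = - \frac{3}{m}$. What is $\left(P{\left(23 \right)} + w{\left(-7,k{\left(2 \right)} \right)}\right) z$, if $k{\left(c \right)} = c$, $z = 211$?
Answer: $\frac{1485018}{7} \approx 2.1215 \cdot 10^{5}$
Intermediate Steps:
$w{\left(m,t \right)} = 3 - \frac{3}{m}$
$P{\left(s \right)} = 13 + s^{2} + 20 s$
$\left(P{\left(23 \right)} + w{\left(-7,k{\left(2 \right)} \right)}\right) z = \left(\left(13 + 23^{2} + 20 \cdot 23\right) + \left(3 - \frac{3}{-7}\right)\right) 211 = \left(\left(13 + 529 + 460\right) + \left(3 - - \frac{3}{7}\right)\right) 211 = \left(1002 + \left(3 + \frac{3}{7}\right)\right) 211 = \left(1002 + \frac{24}{7}\right) 211 = \frac{7038}{7} \cdot 211 = \frac{1485018}{7}$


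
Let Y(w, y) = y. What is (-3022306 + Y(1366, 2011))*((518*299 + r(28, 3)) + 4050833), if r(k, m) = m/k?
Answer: -355670008666785/28 ≈ -1.2702e+13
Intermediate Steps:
(-3022306 + Y(1366, 2011))*((518*299 + r(28, 3)) + 4050833) = (-3022306 + 2011)*((518*299 + 3/28) + 4050833) = -3020295*((154882 + 3*(1/28)) + 4050833) = -3020295*((154882 + 3/28) + 4050833) = -3020295*(4336699/28 + 4050833) = -3020295*117760023/28 = -355670008666785/28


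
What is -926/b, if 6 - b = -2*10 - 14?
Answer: -463/20 ≈ -23.150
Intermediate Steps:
b = 40 (b = 6 - (-2*10 - 14) = 6 - (-20 - 14) = 6 - 1*(-34) = 6 + 34 = 40)
-926/b = -926/40 = -926*1/40 = -463/20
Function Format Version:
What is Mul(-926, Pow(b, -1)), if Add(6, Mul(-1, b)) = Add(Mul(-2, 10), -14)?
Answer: Rational(-463, 20) ≈ -23.150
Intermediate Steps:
b = 40 (b = Add(6, Mul(-1, Add(Mul(-2, 10), -14))) = Add(6, Mul(-1, Add(-20, -14))) = Add(6, Mul(-1, -34)) = Add(6, 34) = 40)
Mul(-926, Pow(b, -1)) = Mul(-926, Pow(40, -1)) = Mul(-926, Rational(1, 40)) = Rational(-463, 20)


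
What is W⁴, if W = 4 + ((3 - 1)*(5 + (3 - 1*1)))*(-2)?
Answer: 331776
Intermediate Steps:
W = -24 (W = 4 + (2*(5 + (3 - 1)))*(-2) = 4 + (2*(5 + 2))*(-2) = 4 + (2*7)*(-2) = 4 + 14*(-2) = 4 - 28 = -24)
W⁴ = (-24)⁴ = 331776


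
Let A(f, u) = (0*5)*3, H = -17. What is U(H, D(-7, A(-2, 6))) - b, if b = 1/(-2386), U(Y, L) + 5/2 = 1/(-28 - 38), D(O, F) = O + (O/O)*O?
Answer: -198005/78738 ≈ -2.5147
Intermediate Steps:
A(f, u) = 0 (A(f, u) = 0*3 = 0)
D(O, F) = 2*O (D(O, F) = O + 1*O = O + O = 2*O)
U(Y, L) = -83/33 (U(Y, L) = -5/2 + 1/(-28 - 38) = -5/2 + 1/(-66) = -5/2 - 1/66 = -83/33)
b = -1/2386 ≈ -0.00041911
U(H, D(-7, A(-2, 6))) - b = -83/33 - 1*(-1/2386) = -83/33 + 1/2386 = -198005/78738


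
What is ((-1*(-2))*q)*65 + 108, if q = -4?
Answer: -412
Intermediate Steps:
((-1*(-2))*q)*65 + 108 = (-1*(-2)*(-4))*65 + 108 = (2*(-4))*65 + 108 = -8*65 + 108 = -520 + 108 = -412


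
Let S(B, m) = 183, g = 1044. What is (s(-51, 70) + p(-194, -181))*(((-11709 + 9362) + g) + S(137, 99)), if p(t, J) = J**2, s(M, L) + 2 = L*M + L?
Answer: -32770080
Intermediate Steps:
s(M, L) = -2 + L + L*M (s(M, L) = -2 + (L*M + L) = -2 + (L + L*M) = -2 + L + L*M)
(s(-51, 70) + p(-194, -181))*(((-11709 + 9362) + g) + S(137, 99)) = ((-2 + 70 + 70*(-51)) + (-181)**2)*(((-11709 + 9362) + 1044) + 183) = ((-2 + 70 - 3570) + 32761)*((-2347 + 1044) + 183) = (-3502 + 32761)*(-1303 + 183) = 29259*(-1120) = -32770080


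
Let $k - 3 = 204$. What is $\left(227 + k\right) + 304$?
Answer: $738$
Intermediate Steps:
$k = 207$ ($k = 3 + 204 = 207$)
$\left(227 + k\right) + 304 = \left(227 + 207\right) + 304 = 434 + 304 = 738$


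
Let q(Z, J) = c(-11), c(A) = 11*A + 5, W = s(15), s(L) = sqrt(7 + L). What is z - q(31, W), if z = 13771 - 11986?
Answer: 1901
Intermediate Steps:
W = sqrt(22) (W = sqrt(7 + 15) = sqrt(22) ≈ 4.6904)
c(A) = 5 + 11*A
q(Z, J) = -116 (q(Z, J) = 5 + 11*(-11) = 5 - 121 = -116)
z = 1785
z - q(31, W) = 1785 - 1*(-116) = 1785 + 116 = 1901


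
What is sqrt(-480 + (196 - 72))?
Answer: 2*I*sqrt(89) ≈ 18.868*I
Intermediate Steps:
sqrt(-480 + (196 - 72)) = sqrt(-480 + 124) = sqrt(-356) = 2*I*sqrt(89)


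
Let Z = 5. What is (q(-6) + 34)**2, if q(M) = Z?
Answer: 1521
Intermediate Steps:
q(M) = 5
(q(-6) + 34)**2 = (5 + 34)**2 = 39**2 = 1521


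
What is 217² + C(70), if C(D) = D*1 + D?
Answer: 47229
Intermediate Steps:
C(D) = 2*D (C(D) = D + D = 2*D)
217² + C(70) = 217² + 2*70 = 47089 + 140 = 47229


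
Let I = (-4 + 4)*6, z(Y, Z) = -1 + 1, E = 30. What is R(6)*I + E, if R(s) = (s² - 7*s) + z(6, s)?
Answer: 30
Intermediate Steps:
z(Y, Z) = 0
I = 0 (I = 0*6 = 0)
R(s) = s² - 7*s (R(s) = (s² - 7*s) + 0 = s² - 7*s)
R(6)*I + E = (6*(-7 + 6))*0 + 30 = (6*(-1))*0 + 30 = -6*0 + 30 = 0 + 30 = 30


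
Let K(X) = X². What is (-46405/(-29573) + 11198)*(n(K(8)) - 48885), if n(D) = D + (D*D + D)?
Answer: -14791940207799/29573 ≈ -5.0018e+8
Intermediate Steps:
n(D) = D² + 2*D (n(D) = D + (D² + D) = D + (D + D²) = D² + 2*D)
(-46405/(-29573) + 11198)*(n(K(8)) - 48885) = (-46405/(-29573) + 11198)*(8²*(2 + 8²) - 48885) = (-46405*(-1/29573) + 11198)*(64*(2 + 64) - 48885) = (46405/29573 + 11198)*(64*66 - 48885) = 331204859*(4224 - 48885)/29573 = (331204859/29573)*(-44661) = -14791940207799/29573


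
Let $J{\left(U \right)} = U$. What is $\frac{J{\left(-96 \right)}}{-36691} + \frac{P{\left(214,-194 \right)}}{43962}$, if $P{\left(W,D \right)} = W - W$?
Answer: $\frac{96}{36691} \approx 0.0026164$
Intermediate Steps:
$P{\left(W,D \right)} = 0$
$\frac{J{\left(-96 \right)}}{-36691} + \frac{P{\left(214,-194 \right)}}{43962} = - \frac{96}{-36691} + \frac{0}{43962} = \left(-96\right) \left(- \frac{1}{36691}\right) + 0 \cdot \frac{1}{43962} = \frac{96}{36691} + 0 = \frac{96}{36691}$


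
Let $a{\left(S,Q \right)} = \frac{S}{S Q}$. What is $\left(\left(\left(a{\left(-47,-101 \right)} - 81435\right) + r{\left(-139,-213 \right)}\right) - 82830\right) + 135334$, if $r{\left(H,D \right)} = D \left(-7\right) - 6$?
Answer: $- \frac{2772047}{101} \approx -27446.0$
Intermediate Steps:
$r{\left(H,D \right)} = -6 - 7 D$ ($r{\left(H,D \right)} = - 7 D - 6 = -6 - 7 D$)
$a{\left(S,Q \right)} = \frac{1}{Q}$ ($a{\left(S,Q \right)} = \frac{S}{Q S} = S \frac{1}{Q S} = \frac{1}{Q}$)
$\left(\left(\left(a{\left(-47,-101 \right)} - 81435\right) + r{\left(-139,-213 \right)}\right) - 82830\right) + 135334 = \left(\left(\left(\frac{1}{-101} - 81435\right) - -1485\right) - 82830\right) + 135334 = \left(\left(\left(- \frac{1}{101} - 81435\right) + \left(-6 + 1491\right)\right) - 82830\right) + 135334 = \left(\left(- \frac{8224936}{101} + 1485\right) - 82830\right) + 135334 = \left(- \frac{8074951}{101} - 82830\right) + 135334 = - \frac{16440781}{101} + 135334 = - \frac{2772047}{101}$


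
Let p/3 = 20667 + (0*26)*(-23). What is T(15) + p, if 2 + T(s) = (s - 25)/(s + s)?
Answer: 185996/3 ≈ 61999.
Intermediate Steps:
T(s) = -2 + (-25 + s)/(2*s) (T(s) = -2 + (s - 25)/(s + s) = -2 + (-25 + s)/((2*s)) = -2 + (-25 + s)*(1/(2*s)) = -2 + (-25 + s)/(2*s))
p = 62001 (p = 3*(20667 + (0*26)*(-23)) = 3*(20667 + 0*(-23)) = 3*(20667 + 0) = 3*20667 = 62001)
T(15) + p = (1/2)*(-25 - 3*15)/15 + 62001 = (1/2)*(1/15)*(-25 - 45) + 62001 = (1/2)*(1/15)*(-70) + 62001 = -7/3 + 62001 = 185996/3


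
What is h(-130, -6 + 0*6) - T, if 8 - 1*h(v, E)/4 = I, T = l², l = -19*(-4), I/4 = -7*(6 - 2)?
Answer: -5296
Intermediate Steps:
I = -112 (I = 4*(-7*(6 - 2)) = 4*(-7*4) = 4*(-28) = -112)
l = 76
T = 5776 (T = 76² = 5776)
h(v, E) = 480 (h(v, E) = 32 - 4*(-112) = 32 + 448 = 480)
h(-130, -6 + 0*6) - T = 480 - 1*5776 = 480 - 5776 = -5296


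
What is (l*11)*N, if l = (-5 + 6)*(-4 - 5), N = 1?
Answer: -99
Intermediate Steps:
l = -9 (l = 1*(-9) = -9)
(l*11)*N = -9*11*1 = -99*1 = -99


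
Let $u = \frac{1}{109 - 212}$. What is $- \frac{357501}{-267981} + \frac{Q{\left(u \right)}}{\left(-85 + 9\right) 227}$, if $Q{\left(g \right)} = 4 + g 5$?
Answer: $\frac{211718159563}{158730148612} \approx 1.3338$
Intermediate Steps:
$u = - \frac{1}{103}$ ($u = \frac{1}{-103} = - \frac{1}{103} \approx -0.0097087$)
$Q{\left(g \right)} = 4 + 5 g$
$- \frac{357501}{-267981} + \frac{Q{\left(u \right)}}{\left(-85 + 9\right) 227} = - \frac{357501}{-267981} + \frac{4 + 5 \left(- \frac{1}{103}\right)}{\left(-85 + 9\right) 227} = \left(-357501\right) \left(- \frac{1}{267981}\right) + \frac{4 - \frac{5}{103}}{\left(-76\right) 227} = \frac{119167}{89327} + \frac{407}{103 \left(-17252\right)} = \frac{119167}{89327} + \frac{407}{103} \left(- \frac{1}{17252}\right) = \frac{119167}{89327} - \frac{407}{1776956} = \frac{211718159563}{158730148612}$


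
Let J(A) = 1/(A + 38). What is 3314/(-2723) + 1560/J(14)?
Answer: 220886446/2723 ≈ 81119.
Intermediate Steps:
J(A) = 1/(38 + A)
3314/(-2723) + 1560/J(14) = 3314/(-2723) + 1560/(1/(38 + 14)) = 3314*(-1/2723) + 1560/(1/52) = -3314/2723 + 1560/(1/52) = -3314/2723 + 1560*52 = -3314/2723 + 81120 = 220886446/2723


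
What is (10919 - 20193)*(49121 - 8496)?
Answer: -376756250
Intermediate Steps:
(10919 - 20193)*(49121 - 8496) = -9274*40625 = -376756250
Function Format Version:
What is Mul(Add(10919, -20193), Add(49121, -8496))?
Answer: -376756250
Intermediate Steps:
Mul(Add(10919, -20193), Add(49121, -8496)) = Mul(-9274, 40625) = -376756250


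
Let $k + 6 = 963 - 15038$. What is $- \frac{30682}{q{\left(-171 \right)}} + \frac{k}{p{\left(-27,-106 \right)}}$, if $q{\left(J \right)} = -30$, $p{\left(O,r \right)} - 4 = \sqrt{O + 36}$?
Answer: $- \frac{103828}{105} \approx -988.84$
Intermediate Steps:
$p{\left(O,r \right)} = 4 + \sqrt{36 + O}$ ($p{\left(O,r \right)} = 4 + \sqrt{O + 36} = 4 + \sqrt{36 + O}$)
$k = -14081$ ($k = -6 + \left(963 - 15038\right) = -6 - 14075 = -14081$)
$- \frac{30682}{q{\left(-171 \right)}} + \frac{k}{p{\left(-27,-106 \right)}} = - \frac{30682}{-30} - \frac{14081}{4 + \sqrt{36 - 27}} = \left(-30682\right) \left(- \frac{1}{30}\right) - \frac{14081}{4 + \sqrt{9}} = \frac{15341}{15} - \frac{14081}{4 + 3} = \frac{15341}{15} - \frac{14081}{7} = - \frac{103828}{105}$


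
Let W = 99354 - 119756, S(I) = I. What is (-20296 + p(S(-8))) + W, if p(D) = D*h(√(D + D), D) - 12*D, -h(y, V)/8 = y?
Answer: -40602 + 256*I ≈ -40602.0 + 256.0*I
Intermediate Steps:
h(y, V) = -8*y
p(D) = -12*D - 8*√2*D^(3/2) (p(D) = D*(-8*√(D + D)) - 12*D = D*(-8*√2*√D) - 12*D = -8*√2*D^(3/2) - 12*D = -12*D - 8*√2*D^(3/2))
W = -20402
(-20296 + p(S(-8))) + W = (-20296 + (-12*(-8) - 8*√2*(-8)^(3/2))) - 20402 = (-20296 + (96 - 8*√2*(-16*I*√2))) - 20402 = (-20296 + (96 + 256*I)) - 20402 = (-20200 + 256*I) - 20402 = -40602 + 256*I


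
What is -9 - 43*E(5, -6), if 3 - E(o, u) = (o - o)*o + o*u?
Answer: -1428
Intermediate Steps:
E(o, u) = 3 - o*u (E(o, u) = 3 - ((o - o)*o + o*u) = 3 - (0*o + o*u) = 3 - (0 + o*u) = 3 - o*u)
-9 - 43*E(5, -6) = -9 - 43*(3 - 1*5*(-6)) = -9 - 43*(3 + 30) = -9 - 43*33 = -9 - 1419 = -1428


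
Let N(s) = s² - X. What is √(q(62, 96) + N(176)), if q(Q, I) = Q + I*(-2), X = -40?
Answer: √30886 ≈ 175.74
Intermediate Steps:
q(Q, I) = Q - 2*I
N(s) = 40 + s² (N(s) = s² - 1*(-40) = s² + 40 = 40 + s²)
√(q(62, 96) + N(176)) = √((62 - 2*96) + (40 + 176²)) = √((62 - 192) + (40 + 30976)) = √(-130 + 31016) = √30886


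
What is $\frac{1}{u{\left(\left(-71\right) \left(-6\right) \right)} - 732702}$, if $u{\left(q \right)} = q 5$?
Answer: $- \frac{1}{730572} \approx -1.3688 \cdot 10^{-6}$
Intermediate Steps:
$u{\left(q \right)} = 5 q$
$\frac{1}{u{\left(\left(-71\right) \left(-6\right) \right)} - 732702} = \frac{1}{5 \left(\left(-71\right) \left(-6\right)\right) - 732702} = \frac{1}{5 \cdot 426 - 732702} = \frac{1}{2130 - 732702} = \frac{1}{-730572} = - \frac{1}{730572}$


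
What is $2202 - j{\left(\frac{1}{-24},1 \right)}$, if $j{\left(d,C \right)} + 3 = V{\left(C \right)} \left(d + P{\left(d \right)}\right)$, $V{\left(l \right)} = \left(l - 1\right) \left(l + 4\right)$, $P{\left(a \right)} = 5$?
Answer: $2205$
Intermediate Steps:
$V{\left(l \right)} = \left(-1 + l\right) \left(4 + l\right)$
$j{\left(d,C \right)} = -3 + \left(5 + d\right) \left(-4 + C^{2} + 3 C\right)$ ($j{\left(d,C \right)} = -3 + \left(-4 + C^{2} + 3 C\right) \left(d + 5\right) = -3 + \left(-4 + C^{2} + 3 C\right) \left(5 + d\right) = -3 + \left(5 + d\right) \left(-4 + C^{2} + 3 C\right)$)
$2202 - j{\left(\frac{1}{-24},1 \right)} = 2202 - \left(-23 + 5 \cdot 1^{2} + 15 \cdot 1 + \frac{-4 + 1^{2} + 3 \cdot 1}{-24}\right) = 2202 - \left(-23 + 5 \cdot 1 + 15 - \frac{-4 + 1 + 3}{24}\right) = 2202 - \left(-23 + 5 + 15 - 0\right) = 2202 - \left(-23 + 5 + 15 + 0\right) = 2202 - -3 = 2202 + 3 = 2205$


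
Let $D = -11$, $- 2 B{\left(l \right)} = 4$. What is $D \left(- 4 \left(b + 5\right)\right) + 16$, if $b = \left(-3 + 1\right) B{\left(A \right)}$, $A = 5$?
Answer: $412$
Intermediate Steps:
$B{\left(l \right)} = -2$ ($B{\left(l \right)} = \left(- \frac{1}{2}\right) 4 = -2$)
$b = 4$ ($b = \left(-3 + 1\right) \left(-2\right) = \left(-2\right) \left(-2\right) = 4$)
$D \left(- 4 \left(b + 5\right)\right) + 16 = - 11 \left(- 4 \left(4 + 5\right)\right) + 16 = - 11 \left(\left(-4\right) 9\right) + 16 = \left(-11\right) \left(-36\right) + 16 = 396 + 16 = 412$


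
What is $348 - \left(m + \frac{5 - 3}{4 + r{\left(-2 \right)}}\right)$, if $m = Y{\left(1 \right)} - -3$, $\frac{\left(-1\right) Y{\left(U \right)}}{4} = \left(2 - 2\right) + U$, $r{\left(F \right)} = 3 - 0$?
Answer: $\frac{2441}{7} \approx 348.71$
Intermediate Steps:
$r{\left(F \right)} = 3$ ($r{\left(F \right)} = 3 + 0 = 3$)
$Y{\left(U \right)} = - 4 U$ ($Y{\left(U \right)} = - 4 \left(\left(2 - 2\right) + U\right) = - 4 \left(0 + U\right) = - 4 U$)
$m = -1$ ($m = \left(-4\right) 1 - -3 = -4 + 3 = -1$)
$348 - \left(m + \frac{5 - 3}{4 + r{\left(-2 \right)}}\right) = 348 - \left(-1 + \frac{5 - 3}{4 + 3}\right) = 348 - \left(-1 + \frac{2}{7}\right) = 348 - - \frac{5}{7} = 348 + \frac{5}{7} = \frac{2441}{7}$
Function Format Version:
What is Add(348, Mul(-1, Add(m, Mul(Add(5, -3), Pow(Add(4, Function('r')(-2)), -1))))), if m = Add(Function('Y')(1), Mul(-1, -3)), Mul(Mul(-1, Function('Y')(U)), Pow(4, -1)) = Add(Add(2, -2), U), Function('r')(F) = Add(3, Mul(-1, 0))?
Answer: Rational(2441, 7) ≈ 348.71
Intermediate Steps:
Function('r')(F) = 3 (Function('r')(F) = Add(3, 0) = 3)
Function('Y')(U) = Mul(-4, U) (Function('Y')(U) = Mul(-4, Add(Add(2, -2), U)) = Mul(-4, Add(0, U)) = Mul(-4, U))
m = -1 (m = Add(Mul(-4, 1), Mul(-1, -3)) = Add(-4, 3) = -1)
Add(348, Mul(-1, Add(m, Mul(Add(5, -3), Pow(Add(4, Function('r')(-2)), -1))))) = Add(348, Mul(-1, Add(-1, Mul(Add(5, -3), Pow(Add(4, 3), -1))))) = Add(348, Mul(-1, Add(-1, Mul(2, Pow(7, -1))))) = Add(348, Mul(-1, Add(-1, Mul(2, Rational(1, 7))))) = Add(348, Mul(-1, Add(-1, Rational(2, 7)))) = Add(348, Mul(-1, Rational(-5, 7))) = Add(348, Rational(5, 7)) = Rational(2441, 7)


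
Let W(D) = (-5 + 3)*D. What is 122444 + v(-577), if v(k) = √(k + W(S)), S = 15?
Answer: 122444 + I*√607 ≈ 1.2244e+5 + 24.637*I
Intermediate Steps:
W(D) = -2*D
v(k) = √(-30 + k) (v(k) = √(k - 2*15) = √(k - 30) = √(-30 + k))
122444 + v(-577) = 122444 + √(-30 - 577) = 122444 + √(-607) = 122444 + I*√607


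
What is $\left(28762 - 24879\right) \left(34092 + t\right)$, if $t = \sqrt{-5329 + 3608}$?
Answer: $132379236 + 3883 i \sqrt{1721} \approx 1.3238 \cdot 10^{8} + 1.6109 \cdot 10^{5} i$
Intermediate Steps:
$t = i \sqrt{1721}$ ($t = \sqrt{-1721} = i \sqrt{1721} \approx 41.485 i$)
$\left(28762 - 24879\right) \left(34092 + t\right) = \left(28762 - 24879\right) \left(34092 + i \sqrt{1721}\right) = 3883 \left(34092 + i \sqrt{1721}\right) = 132379236 + 3883 i \sqrt{1721}$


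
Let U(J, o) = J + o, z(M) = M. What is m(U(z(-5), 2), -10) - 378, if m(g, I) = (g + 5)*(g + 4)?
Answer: -376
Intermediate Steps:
m(g, I) = (4 + g)*(5 + g) (m(g, I) = (5 + g)*(4 + g) = (4 + g)*(5 + g))
m(U(z(-5), 2), -10) - 378 = (20 + (-5 + 2)² + 9*(-5 + 2)) - 378 = (20 + (-3)² + 9*(-3)) - 378 = (20 + 9 - 27) - 378 = 2 - 378 = -376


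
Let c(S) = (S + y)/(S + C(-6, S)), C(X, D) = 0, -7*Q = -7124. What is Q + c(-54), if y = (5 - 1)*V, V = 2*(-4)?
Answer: 192649/189 ≈ 1019.3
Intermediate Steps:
V = -8
Q = 7124/7 (Q = -⅐*(-7124) = 7124/7 ≈ 1017.7)
y = -32 (y = (5 - 1)*(-8) = 4*(-8) = -32)
c(S) = (-32 + S)/S (c(S) = (S - 32)/(S + 0) = (-32 + S)/S)
Q + c(-54) = 7124/7 + (-32 - 54)/(-54) = 7124/7 - 1/54*(-86) = 7124/7 + 43/27 = 192649/189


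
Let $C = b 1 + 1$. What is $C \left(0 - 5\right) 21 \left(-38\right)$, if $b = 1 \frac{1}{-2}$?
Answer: $1995$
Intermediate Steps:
$b = - \frac{1}{2}$ ($b = 1 \left(- \frac{1}{2}\right) = - \frac{1}{2} \approx -0.5$)
$C = \frac{1}{2}$ ($C = \left(- \frac{1}{2}\right) 1 + 1 = - \frac{1}{2} + 1 = \frac{1}{2} \approx 0.5$)
$C \left(0 - 5\right) 21 \left(-38\right) = \frac{0 - 5}{2} \cdot 21 \left(-38\right) = \frac{1}{2} \left(-5\right) 21 \left(-38\right) = \left(- \frac{5}{2}\right) 21 \left(-38\right) = \left(- \frac{105}{2}\right) \left(-38\right) = 1995$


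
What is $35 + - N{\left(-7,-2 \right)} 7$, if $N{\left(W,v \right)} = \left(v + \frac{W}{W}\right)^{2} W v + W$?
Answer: $-14$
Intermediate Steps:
$N{\left(W,v \right)} = W + W v \left(1 + v\right)^{2}$ ($N{\left(W,v \right)} = \left(v + 1\right)^{2} W v + W = \left(1 + v\right)^{2} W v + W = W \left(1 + v\right)^{2} v + W = W v \left(1 + v\right)^{2} + W = W + W v \left(1 + v\right)^{2}$)
$35 + - N{\left(-7,-2 \right)} 7 = 35 + - \left(-7\right) \left(1 - 2 \left(1 - 2\right)^{2}\right) 7 = 35 + - \left(-7\right) \left(1 - 2 \left(-1\right)^{2}\right) 7 = 35 + - \left(-7\right) \left(1 - 2\right) 7 = 35 + - \left(-7\right) \left(-1\right) 7 = 35 + \left(-1\right) 7 \cdot 7 = 35 - 49 = -14$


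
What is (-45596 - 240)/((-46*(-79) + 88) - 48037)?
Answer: 45836/44315 ≈ 1.0343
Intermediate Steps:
(-45596 - 240)/((-46*(-79) + 88) - 48037) = -45836/((3634 + 88) - 48037) = -45836/(3722 - 48037) = -45836/(-44315) = -45836*(-1/44315) = 45836/44315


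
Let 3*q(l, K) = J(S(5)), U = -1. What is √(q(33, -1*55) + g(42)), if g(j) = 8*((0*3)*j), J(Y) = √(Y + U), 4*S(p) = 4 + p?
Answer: 5^(¼)*√6/6 ≈ 0.61047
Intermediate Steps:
S(p) = 1 + p/4 (S(p) = (4 + p)/4 = 1 + p/4)
J(Y) = √(-1 + Y) (J(Y) = √(Y - 1) = √(-1 + Y))
g(j) = 0 (g(j) = 8*(0*j) = 8*0 = 0)
q(l, K) = √5/6 (q(l, K) = √(-1 + (1 + (¼)*5))/3 = √(-1 + (1 + 5/4))/3 = √(-1 + 9/4)/3 = √(5/4)/3 = (√5/2)/3 = √5/6)
√(q(33, -1*55) + g(42)) = √(√5/6 + 0) = √(√5/6) = 5^(¼)*√6/6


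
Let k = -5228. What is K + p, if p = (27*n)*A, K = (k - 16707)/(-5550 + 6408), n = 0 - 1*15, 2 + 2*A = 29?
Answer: -2356525/429 ≈ -5493.1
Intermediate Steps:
A = 27/2 (A = -1 + (1/2)*29 = -1 + 29/2 = 27/2 ≈ 13.500)
n = -15 (n = 0 - 15 = -15)
K = -21935/858 (K = (-5228 - 16707)/(-5550 + 6408) = -21935/858 ≈ -25.565)
p = -10935/2 (p = (27*(-15))*(27/2) = -405*27/2 = -10935/2 ≈ -5467.5)
K + p = -21935/858 - 10935/2 = -2356525/429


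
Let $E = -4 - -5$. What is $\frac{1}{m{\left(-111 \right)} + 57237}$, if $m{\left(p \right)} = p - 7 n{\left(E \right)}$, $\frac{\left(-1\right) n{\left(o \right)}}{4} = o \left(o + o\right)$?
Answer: $\frac{1}{57182} \approx 1.7488 \cdot 10^{-5}$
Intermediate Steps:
$E = 1$ ($E = -4 + 5 = 1$)
$n{\left(o \right)} = - 8 o^{2}$ ($n{\left(o \right)} = - 4 o \left(o + o\right) = - 4 o 2 o = - 4 \cdot 2 o^{2} = - 8 o^{2}$)
$m{\left(p \right)} = 56 + p$ ($m{\left(p \right)} = p - 7 \left(- 8 \cdot 1^{2}\right) = p - 7 \left(\left(-8\right) 1\right) = p - -56 = p + 56 = 56 + p$)
$\frac{1}{m{\left(-111 \right)} + 57237} = \frac{1}{\left(56 - 111\right) + 57237} = \frac{1}{-55 + 57237} = \frac{1}{57182}$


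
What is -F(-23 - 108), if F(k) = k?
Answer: 131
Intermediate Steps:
-F(-23 - 108) = -(-23 - 108) = -1*(-131) = 131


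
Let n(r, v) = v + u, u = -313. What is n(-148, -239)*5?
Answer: -2760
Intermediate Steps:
n(r, v) = -313 + v (n(r, v) = v - 313 = -313 + v)
n(-148, -239)*5 = (-313 - 239)*5 = -552*5 = -2760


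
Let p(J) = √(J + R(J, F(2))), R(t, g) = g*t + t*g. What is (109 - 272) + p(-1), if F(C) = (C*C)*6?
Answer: -163 + 7*I ≈ -163.0 + 7.0*I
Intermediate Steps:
F(C) = 6*C² (F(C) = C²*6 = 6*C²)
R(t, g) = 2*g*t (R(t, g) = g*t + g*t = 2*g*t)
p(J) = 7*√J (p(J) = √(J + 2*(6*2²)*J) = √(J + 2*(6*4)*J) = √(J + 2*24*J) = √(J + 48*J) = √(49*J) = 7*√J)
(109 - 272) + p(-1) = (109 - 272) + 7*√(-1) = -163 + 7*I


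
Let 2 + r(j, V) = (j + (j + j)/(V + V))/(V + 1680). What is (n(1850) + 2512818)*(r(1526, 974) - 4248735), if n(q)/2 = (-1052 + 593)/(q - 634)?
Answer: -441571008492221421915/41359936 ≈ -1.0676e+13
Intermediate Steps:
n(q) = -918/(-634 + q) (n(q) = 2*((-1052 + 593)/(q - 634)) = 2*(-459/(-634 + q)) = -918/(-634 + q))
r(j, V) = -2 + (j + j/V)/(1680 + V) (r(j, V) = -2 + (j + (j + j)/(V + V))/(V + 1680) = -2 + (j + (2*j)/((2*V)))/(1680 + V) = -2 + (j + (2*j)*(1/(2*V)))/(1680 + V) = -2 + (j + j/V)/(1680 + V))
(n(1850) + 2512818)*(r(1526, 974) - 4248735) = (-918/(-634 + 1850) + 2512818)*((1526 - 3360*974 - 2*974² + 974*1526)/(974*(1680 + 974)) - 4248735) = (-918/1216 + 2512818)*((1/974)*(1526 - 3272640 - 2*948676 + 1486324)/2654 - 4248735) = (-918*1/1216 + 2512818)*((1/974)*(1/2654)*(1526 - 3272640 - 1897352 + 1486324) - 4248735) = (-459/608 + 2512818)*((1/974)*(1/2654)*(-3682142) - 4248735) = 1527792885*(-1841071/1292498 - 4248735)/608 = (1527792885/608)*(-5491483331101/1292498) = -441571008492221421915/41359936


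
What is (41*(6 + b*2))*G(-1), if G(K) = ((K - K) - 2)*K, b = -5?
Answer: -328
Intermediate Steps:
G(K) = -2*K (G(K) = (0 - 2)*K = -2*K)
(41*(6 + b*2))*G(-1) = (41*(6 - 5*2))*(-2*(-1)) = (41*(6 - 10))*2 = (41*(-4))*2 = -164*2 = -328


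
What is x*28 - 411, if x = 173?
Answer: 4433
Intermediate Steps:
x*28 - 411 = 173*28 - 411 = 4844 - 411 = 4433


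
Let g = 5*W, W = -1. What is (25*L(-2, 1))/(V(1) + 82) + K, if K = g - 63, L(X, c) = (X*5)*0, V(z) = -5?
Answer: -68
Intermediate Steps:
L(X, c) = 0 (L(X, c) = (5*X)*0 = 0)
g = -5 (g = 5*(-1) = -5)
K = -68 (K = -5 - 63 = -68)
(25*L(-2, 1))/(V(1) + 82) + K = (25*0)/(-5 + 82) - 68 = 0/77 - 68 = 0*(1/77) - 68 = 0 - 68 = -68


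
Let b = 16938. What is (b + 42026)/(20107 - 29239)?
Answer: -14741/2283 ≈ -6.4569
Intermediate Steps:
(b + 42026)/(20107 - 29239) = (16938 + 42026)/(20107 - 29239) = 58964/(-9132) = 58964*(-1/9132) = -14741/2283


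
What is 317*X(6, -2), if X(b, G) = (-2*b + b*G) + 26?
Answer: 634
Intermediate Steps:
X(b, G) = 26 - 2*b + G*b (X(b, G) = (-2*b + G*b) + 26 = 26 - 2*b + G*b)
317*X(6, -2) = 317*(26 - 2*6 - 2*6) = 317*(26 - 12 - 12) = 317*2 = 634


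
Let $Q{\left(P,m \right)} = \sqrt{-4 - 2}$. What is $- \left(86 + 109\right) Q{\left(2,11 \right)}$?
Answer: $- 195 i \sqrt{6} \approx - 477.65 i$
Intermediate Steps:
$Q{\left(P,m \right)} = i \sqrt{6}$ ($Q{\left(P,m \right)} = \sqrt{-6} = i \sqrt{6}$)
$- \left(86 + 109\right) Q{\left(2,11 \right)} = - \left(86 + 109\right) i \sqrt{6} = - 195 i \sqrt{6}$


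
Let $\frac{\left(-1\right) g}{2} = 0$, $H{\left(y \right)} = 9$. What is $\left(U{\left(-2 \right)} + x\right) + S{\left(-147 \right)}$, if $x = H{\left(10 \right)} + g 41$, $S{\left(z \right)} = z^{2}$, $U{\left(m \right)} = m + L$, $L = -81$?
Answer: $21535$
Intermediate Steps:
$g = 0$ ($g = \left(-2\right) 0 = 0$)
$U{\left(m \right)} = -81 + m$ ($U{\left(m \right)} = m - 81 = -81 + m$)
$x = 9$ ($x = 9 + 0 \cdot 41 = 9 + 0 = 9$)
$\left(U{\left(-2 \right)} + x\right) + S{\left(-147 \right)} = \left(\left(-81 - 2\right) + 9\right) + \left(-147\right)^{2} = \left(-83 + 9\right) + 21609 = -74 + 21609 = 21535$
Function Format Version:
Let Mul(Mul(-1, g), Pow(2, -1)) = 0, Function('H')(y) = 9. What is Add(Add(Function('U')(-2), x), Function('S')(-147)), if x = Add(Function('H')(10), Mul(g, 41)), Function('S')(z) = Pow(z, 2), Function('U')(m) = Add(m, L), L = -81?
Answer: 21535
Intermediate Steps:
g = 0 (g = Mul(-2, 0) = 0)
Function('U')(m) = Add(-81, m) (Function('U')(m) = Add(m, -81) = Add(-81, m))
x = 9 (x = Add(9, Mul(0, 41)) = Add(9, 0) = 9)
Add(Add(Function('U')(-2), x), Function('S')(-147)) = Add(Add(Add(-81, -2), 9), Pow(-147, 2)) = Add(Add(-83, 9), 21609) = Add(-74, 21609) = 21535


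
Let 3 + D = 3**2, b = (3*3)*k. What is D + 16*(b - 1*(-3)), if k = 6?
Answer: 918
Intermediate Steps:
b = 54 (b = (3*3)*6 = 9*6 = 54)
D = 6 (D = -3 + 3**2 = -3 + 9 = 6)
D + 16*(b - 1*(-3)) = 6 + 16*(54 - 1*(-3)) = 6 + 16*(54 + 3) = 6 + 16*57 = 6 + 912 = 918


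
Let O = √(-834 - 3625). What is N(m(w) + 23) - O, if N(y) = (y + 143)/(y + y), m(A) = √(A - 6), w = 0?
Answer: (√6 - 322*√91 - 166*I - 14*I*√546)/(2*(√6 - 23*I)) ≈ 3.5738 - 67.103*I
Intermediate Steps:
m(A) = √(-6 + A)
O = 7*I*√91 (O = √(-4459) = 7*I*√91 ≈ 66.776*I)
N(y) = (143 + y)/(2*y) (N(y) = (143 + y)/((2*y)) = (143 + y)*(1/(2*y)) = (143 + y)/(2*y))
N(m(w) + 23) - O = (143 + (√(-6 + 0) + 23))/(2*(√(-6 + 0) + 23)) - 7*I*√91 = (143 + (√(-6) + 23))/(2*(√(-6) + 23)) - 7*I*√91 = (143 + (I*√6 + 23))/(2*(I*√6 + 23)) - 7*I*√91 = (143 + (23 + I*√6))/(2*(23 + I*√6)) - 7*I*√91 = (166 + I*√6)/(2*(23 + I*√6)) - 7*I*√91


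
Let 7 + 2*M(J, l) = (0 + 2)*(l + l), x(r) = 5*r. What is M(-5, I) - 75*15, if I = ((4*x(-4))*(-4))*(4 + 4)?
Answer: 7983/2 ≈ 3991.5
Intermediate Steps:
I = 2560 (I = ((4*(5*(-4)))*(-4))*(4 + 4) = ((4*(-20))*(-4))*8 = -80*(-4)*8 = 320*8 = 2560)
M(J, l) = -7/2 + 2*l (M(J, l) = -7/2 + ((0 + 2)*(l + l))/2 = -7/2 + (2*(2*l))/2 = -7/2 + (4*l)/2 = -7/2 + 2*l)
M(-5, I) - 75*15 = (-7/2 + 2*2560) - 75*15 = (-7/2 + 5120) - 1125 = 10233/2 - 1125 = 7983/2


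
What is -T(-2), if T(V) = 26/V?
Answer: 13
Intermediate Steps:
-T(-2) = -26/(-2) = -26*(-1)/2 = -1*(-13) = 13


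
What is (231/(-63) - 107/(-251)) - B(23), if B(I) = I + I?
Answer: -37078/753 ≈ -49.240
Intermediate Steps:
B(I) = 2*I
(231/(-63) - 107/(-251)) - B(23) = (231/(-63) - 107/(-251)) - 2*23 = (231*(-1/63) - 107*(-1/251)) - 1*46 = (-11/3 + 107/251) - 46 = -2440/753 - 46 = -37078/753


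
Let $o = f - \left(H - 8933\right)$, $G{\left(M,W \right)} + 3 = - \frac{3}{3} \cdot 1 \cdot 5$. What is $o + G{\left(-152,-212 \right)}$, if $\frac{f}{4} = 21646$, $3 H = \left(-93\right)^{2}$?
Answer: $92626$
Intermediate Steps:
$H = 2883$ ($H = \frac{\left(-93\right)^{2}}{3} = \frac{1}{3} \cdot 8649 = 2883$)
$f = 86584$ ($f = 4 \cdot 21646 = 86584$)
$G{\left(M,W \right)} = -8$ ($G{\left(M,W \right)} = -3 + - \frac{3}{3} \cdot 1 \cdot 5 = -3 + \left(-3\right) \frac{1}{3} \cdot 1 \cdot 5 = -3 + \left(-1\right) 1 \cdot 5 = -3 - 5 = -8$)
$o = 92634$ ($o = 86584 - \left(2883 - 8933\right) = 86584 - -6050 = 86584 + 6050 = 92634$)
$o + G{\left(-152,-212 \right)} = 92634 - 8 = 92626$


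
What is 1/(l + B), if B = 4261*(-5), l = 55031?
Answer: 1/33726 ≈ 2.9651e-5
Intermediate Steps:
B = -21305
1/(l + B) = 1/(55031 - 21305) = 1/33726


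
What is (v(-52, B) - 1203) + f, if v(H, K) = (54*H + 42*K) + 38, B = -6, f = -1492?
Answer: -5717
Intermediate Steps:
v(H, K) = 38 + 42*K + 54*H (v(H, K) = (42*K + 54*H) + 38 = 38 + 42*K + 54*H)
(v(-52, B) - 1203) + f = ((38 + 42*(-6) + 54*(-52)) - 1203) - 1492 = ((38 - 252 - 2808) - 1203) - 1492 = (-3022 - 1203) - 1492 = -4225 - 1492 = -5717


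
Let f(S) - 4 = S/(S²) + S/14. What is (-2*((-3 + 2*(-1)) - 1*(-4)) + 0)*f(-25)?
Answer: 761/175 ≈ 4.3486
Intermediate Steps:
f(S) = 4 + 1/S + S/14 (f(S) = 4 + (S/(S²) + S/14) = 4 + (S/S² + S*(1/14)) = 4 + (1/S + S/14) = 4 + 1/S + S/14)
(-2*((-3 + 2*(-1)) - 1*(-4)) + 0)*f(-25) = (-2*((-3 + 2*(-1)) - 1*(-4)) + 0)*(4 + 1/(-25) + (1/14)*(-25)) = (-2*((-3 - 2) + 4) + 0)*(4 - 1/25 - 25/14) = (-2*(-5 + 4) + 0)*(761/350) = (-2*(-1) + 0)*(761/350) = (2 + 0)*(761/350) = 2*(761/350) = 761/175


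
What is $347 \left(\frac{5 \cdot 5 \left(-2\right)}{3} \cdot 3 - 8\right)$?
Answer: $-20126$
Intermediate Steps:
$347 \left(\frac{5 \cdot 5 \left(-2\right)}{3} \cdot 3 - 8\right) = 347 \left(25 \left(-2\right) \frac{1}{3} \cdot 3 - 8\right) = 347 \left(\left(-50\right) \frac{1}{3} \cdot 3 - 8\right) = 347 \left(\left(- \frac{50}{3}\right) 3 - 8\right) = 347 \left(-50 - 8\right) = 347 \left(-58\right) = -20126$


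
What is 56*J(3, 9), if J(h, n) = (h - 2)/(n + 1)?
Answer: 28/5 ≈ 5.6000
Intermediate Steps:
J(h, n) = (-2 + h)/(1 + n)
56*J(3, 9) = 56*((-2 + 3)/(1 + 9)) = 56*(1/10) = 56*((⅒)*1) = 56*(⅒) = 28/5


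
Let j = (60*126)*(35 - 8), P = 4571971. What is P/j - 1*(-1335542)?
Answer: 272615405011/204120 ≈ 1.3356e+6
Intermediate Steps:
j = 204120 (j = 7560*27 = 204120)
P/j - 1*(-1335542) = 4571971/204120 - 1*(-1335542) = 4571971*(1/204120) + 1335542 = 4571971/204120 + 1335542 = 272615405011/204120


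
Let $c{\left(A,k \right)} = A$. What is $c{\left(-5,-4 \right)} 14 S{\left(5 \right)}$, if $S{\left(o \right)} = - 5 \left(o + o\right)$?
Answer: $3500$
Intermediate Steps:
$S{\left(o \right)} = - 10 o$ ($S{\left(o \right)} = - 5 \cdot 2 o = - 10 o$)
$c{\left(-5,-4 \right)} 14 S{\left(5 \right)} = \left(-5\right) 14 \left(\left(-10\right) 5\right) = \left(-70\right) \left(-50\right) = 3500$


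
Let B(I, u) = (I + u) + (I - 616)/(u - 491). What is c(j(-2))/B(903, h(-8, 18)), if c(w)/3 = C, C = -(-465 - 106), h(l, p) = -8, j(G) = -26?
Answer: 854787/446318 ≈ 1.9152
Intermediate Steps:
B(I, u) = I + u + (-616 + I)/(-491 + u) (B(I, u) = (I + u) + (-616 + I)/(-491 + u) = I + u + (-616 + I)/(-491 + u))
C = 571 (C = -1*(-571) = 571)
c(w) = 1713 (c(w) = 3*571 = 1713)
c(j(-2))/B(903, h(-8, 18)) = 1713/(((-616 + (-8)² - 491*(-8) - 490*903 + 903*(-8))/(-491 - 8))) = 1713/(((-616 + 64 + 3928 - 442470 - 7224)/(-499))) = 1713/((-1/499*(-446318))) = 1713/(446318/499) = 1713*(499/446318) = 854787/446318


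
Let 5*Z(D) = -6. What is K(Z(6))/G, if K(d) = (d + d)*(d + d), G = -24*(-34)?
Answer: 3/425 ≈ 0.0070588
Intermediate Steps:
Z(D) = -6/5 (Z(D) = (⅕)*(-6) = -6/5)
G = 816
K(d) = 4*d² (K(d) = (2*d)*(2*d) = 4*d²)
K(Z(6))/G = (4*(-6/5)²)/816 = (4*(36/25))*(1/816) = (144/25)*(1/816) = 3/425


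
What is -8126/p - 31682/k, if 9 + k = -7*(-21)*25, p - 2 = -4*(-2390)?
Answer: -83183300/8763573 ≈ -9.4919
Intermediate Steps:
p = 9562 (p = 2 - 4*(-2390) = 2 + 9560 = 9562)
k = 3666 (k = -9 - 7*(-21)*25 = -9 + 147*25 = -9 + 3675 = 3666)
-8126/p - 31682/k = -8126/9562 - 31682/3666 = -8126*1/9562 - 31682*1/3666 = -4063/4781 - 15841/1833 = -83183300/8763573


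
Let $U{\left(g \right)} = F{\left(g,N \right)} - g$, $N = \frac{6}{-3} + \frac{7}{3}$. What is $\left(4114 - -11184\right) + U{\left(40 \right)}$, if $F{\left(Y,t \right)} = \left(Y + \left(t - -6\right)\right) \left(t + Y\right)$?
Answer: $\frac{154141}{9} \approx 17127.0$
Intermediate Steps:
$N = \frac{1}{3}$ ($N = 6 \left(- \frac{1}{3}\right) + 7 \cdot \frac{1}{3} = -2 + \frac{7}{3} = \frac{1}{3} \approx 0.33333$)
$F{\left(Y,t \right)} = \left(Y + t\right) \left(6 + Y + t\right)$ ($F{\left(Y,t \right)} = \left(Y + \left(t + 6\right)\right) \left(Y + t\right) = \left(Y + \left(6 + t\right)\right) \left(Y + t\right) = \left(6 + Y + t\right) \left(Y + t\right) = \left(Y + t\right) \left(6 + Y + t\right)$)
$U{\left(g \right)} = \frac{19}{9} + g^{2} + \frac{17 g}{3}$ ($U{\left(g \right)} = \left(g^{2} + \left(\frac{1}{3}\right)^{2} + 6 g + 6 \cdot \frac{1}{3} + 2 g \frac{1}{3}\right) - g = \left(g^{2} + \frac{1}{9} + 6 g + 2 + \frac{2 g}{3}\right) - g = \left(\frac{19}{9} + g^{2} + \frac{20 g}{3}\right) - g = \frac{19}{9} + g^{2} + \frac{17 g}{3}$)
$\left(4114 - -11184\right) + U{\left(40 \right)} = \left(4114 - -11184\right) + \left(\frac{19}{9} + 40^{2} + \frac{17}{3} \cdot 40\right) = \left(4114 + 11184\right) + \left(\frac{19}{9} + 1600 + \frac{680}{3}\right) = 15298 + \frac{16459}{9} = \frac{154141}{9}$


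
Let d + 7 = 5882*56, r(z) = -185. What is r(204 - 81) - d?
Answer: -329570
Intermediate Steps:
d = 329385 (d = -7 + 5882*56 = -7 + 329392 = 329385)
r(204 - 81) - d = -185 - 1*329385 = -185 - 329385 = -329570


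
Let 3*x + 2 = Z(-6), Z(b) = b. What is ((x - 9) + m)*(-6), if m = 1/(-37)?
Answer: 2596/37 ≈ 70.162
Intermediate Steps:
x = -8/3 (x = -2/3 + (1/3)*(-6) = -2/3 - 2 = -8/3 ≈ -2.6667)
m = -1/37 ≈ -0.027027
((x - 9) + m)*(-6) = ((-8/3 - 9) - 1/37)*(-6) = (-35/3 - 1/37)*(-6) = -1298/111*(-6) = 2596/37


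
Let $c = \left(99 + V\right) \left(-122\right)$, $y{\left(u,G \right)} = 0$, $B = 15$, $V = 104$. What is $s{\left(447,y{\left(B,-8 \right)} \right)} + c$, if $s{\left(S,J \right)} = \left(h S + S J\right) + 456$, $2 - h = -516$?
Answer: $207236$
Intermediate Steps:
$h = 518$ ($h = 2 - -516 = 2 + 516 = 518$)
$s{\left(S,J \right)} = 456 + 518 S + J S$ ($s{\left(S,J \right)} = \left(518 S + S J\right) + 456 = \left(518 S + J S\right) + 456 = 456 + 518 S + J S$)
$c = -24766$ ($c = \left(99 + 104\right) \left(-122\right) = 203 \left(-122\right) = -24766$)
$s{\left(447,y{\left(B,-8 \right)} \right)} + c = \left(456 + 518 \cdot 447 + 0 \cdot 447\right) - 24766 = \left(456 + 231546 + 0\right) - 24766 = 232002 - 24766 = 207236$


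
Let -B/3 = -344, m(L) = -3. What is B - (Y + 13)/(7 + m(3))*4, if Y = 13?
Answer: 1006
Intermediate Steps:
B = 1032 (B = -3*(-344) = 1032)
B - (Y + 13)/(7 + m(3))*4 = 1032 - (13 + 13)/(7 - 3)*4 = 1032 - 26/4*4 = 1032 - 26*(¼)*4 = 1032 - 13*4/2 = 1032 - 1*26 = 1032 - 26 = 1006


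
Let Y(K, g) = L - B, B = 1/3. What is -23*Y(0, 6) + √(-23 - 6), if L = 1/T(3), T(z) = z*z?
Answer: 46/9 + I*√29 ≈ 5.1111 + 5.3852*I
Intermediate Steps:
B = ⅓ ≈ 0.33333
T(z) = z²
L = ⅑ (L = 1/(3²) = 1/9 = ⅑ ≈ 0.11111)
Y(K, g) = -2/9 (Y(K, g) = ⅑ - 1*⅓ = ⅑ - ⅓ = -2/9)
-23*Y(0, 6) + √(-23 - 6) = -23*(-2/9) + √(-23 - 6) = 46/9 + √(-29) = 46/9 + I*√29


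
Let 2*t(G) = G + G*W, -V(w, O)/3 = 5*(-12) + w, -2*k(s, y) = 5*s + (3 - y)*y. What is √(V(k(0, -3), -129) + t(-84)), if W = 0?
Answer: √111 ≈ 10.536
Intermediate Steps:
k(s, y) = -5*s/2 - y*(3 - y)/2 (k(s, y) = -(5*s + (3 - y)*y)/2 = -(5*s + y*(3 - y))/2 = -5*s/2 - y*(3 - y)/2)
V(w, O) = 180 - 3*w (V(w, O) = -3*(5*(-12) + w) = -3*(-60 + w) = 180 - 3*w)
t(G) = G/2 (t(G) = (G + G*0)/2 = (G + 0)/2 = G/2)
√(V(k(0, -3), -129) + t(-84)) = √((180 - 3*((½)*(-3)² - 5/2*0 - 3/2*(-3))) + (½)*(-84)) = √((180 - 3*((½)*9 + 0 + 9/2)) - 42) = √((180 - 3*(9/2 + 0 + 9/2)) - 42) = √((180 - 3*9) - 42) = √((180 - 27) - 42) = √(153 - 42) = √111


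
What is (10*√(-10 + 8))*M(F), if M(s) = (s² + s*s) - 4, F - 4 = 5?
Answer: 1580*I*√2 ≈ 2234.5*I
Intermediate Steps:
F = 9 (F = 4 + 5 = 9)
M(s) = -4 + 2*s² (M(s) = (s² + s²) - 4 = 2*s² - 4 = -4 + 2*s²)
(10*√(-10 + 8))*M(F) = (10*√(-10 + 8))*(-4 + 2*9²) = (10*√(-2))*(-4 + 2*81) = (10*(I*√2))*(-4 + 162) = (10*I*√2)*158 = 1580*I*√2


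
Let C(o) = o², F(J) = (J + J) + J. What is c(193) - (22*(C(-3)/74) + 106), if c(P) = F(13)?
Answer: -2578/37 ≈ -69.676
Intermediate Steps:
F(J) = 3*J (F(J) = 2*J + J = 3*J)
c(P) = 39 (c(P) = 3*13 = 39)
c(193) - (22*(C(-3)/74) + 106) = 39 - (22*((-3)²/74) + 106) = 39 - (22*(9*(1/74)) + 106) = 39 - (22*(9/74) + 106) = 39 - (99/37 + 106) = 39 - 1*4021/37 = 39 - 4021/37 = -2578/37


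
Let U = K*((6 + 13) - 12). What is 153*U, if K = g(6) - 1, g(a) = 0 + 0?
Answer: -1071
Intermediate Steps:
g(a) = 0
K = -1 (K = 0 - 1 = -1)
U = -7 (U = -((6 + 13) - 12) = -(19 - 12) = -1*7 = -7)
153*U = 153*(-7) = -1071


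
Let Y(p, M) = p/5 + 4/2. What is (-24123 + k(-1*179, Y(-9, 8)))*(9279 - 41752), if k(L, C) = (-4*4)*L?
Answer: 690343507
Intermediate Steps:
Y(p, M) = 2 + p/5 (Y(p, M) = p*(⅕) + 4*(½) = p/5 + 2 = 2 + p/5)
k(L, C) = -16*L
(-24123 + k(-1*179, Y(-9, 8)))*(9279 - 41752) = (-24123 - (-16)*179)*(9279 - 41752) = (-24123 - 16*(-179))*(-32473) = (-24123 + 2864)*(-32473) = -21259*(-32473) = 690343507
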